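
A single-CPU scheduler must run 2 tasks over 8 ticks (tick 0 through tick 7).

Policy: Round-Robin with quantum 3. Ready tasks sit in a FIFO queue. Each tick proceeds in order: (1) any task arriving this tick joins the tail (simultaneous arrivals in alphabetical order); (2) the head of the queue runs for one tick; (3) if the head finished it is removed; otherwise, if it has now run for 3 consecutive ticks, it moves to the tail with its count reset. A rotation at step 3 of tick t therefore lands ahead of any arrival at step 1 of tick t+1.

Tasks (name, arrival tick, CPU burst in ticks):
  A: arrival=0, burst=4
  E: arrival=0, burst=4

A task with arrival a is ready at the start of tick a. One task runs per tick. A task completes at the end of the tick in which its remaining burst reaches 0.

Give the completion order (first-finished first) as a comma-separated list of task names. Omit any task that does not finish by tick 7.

t=0: queue=[A,E] q_used=0 → run A
t=1: queue=[A,E] q_used=1 → run A
t=2: queue=[A,E] q_used=2 → run A
t=3: queue=[E,A] q_used=0 → run E
t=4: queue=[E,A] q_used=1 → run E
t=5: queue=[E,A] q_used=2 → run E
t=6: queue=[A,E] q_used=0 → run A
t=7: queue=[E] q_used=0 → run E

completion order = A, E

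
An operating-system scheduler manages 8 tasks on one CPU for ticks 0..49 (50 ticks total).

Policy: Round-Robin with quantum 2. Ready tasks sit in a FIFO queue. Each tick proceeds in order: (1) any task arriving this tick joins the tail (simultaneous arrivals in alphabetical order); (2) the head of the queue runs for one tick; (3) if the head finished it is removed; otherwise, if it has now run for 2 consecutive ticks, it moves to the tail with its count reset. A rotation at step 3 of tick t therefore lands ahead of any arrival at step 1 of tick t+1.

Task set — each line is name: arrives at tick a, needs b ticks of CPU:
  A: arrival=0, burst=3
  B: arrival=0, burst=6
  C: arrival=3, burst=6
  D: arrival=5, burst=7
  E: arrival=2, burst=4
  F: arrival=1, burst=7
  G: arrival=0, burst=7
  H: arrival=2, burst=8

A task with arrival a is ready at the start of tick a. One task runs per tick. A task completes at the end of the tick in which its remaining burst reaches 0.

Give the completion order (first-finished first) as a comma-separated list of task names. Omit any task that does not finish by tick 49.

completion order = A, E, B, C, G, F, H, D

t=0: queue=[A,B,G] q_used=0 → run A
t=1: queue=[A,B,G,F] q_used=1 → run A
t=2: queue=[B,G,F,A,E,H] q_used=0 → run B
t=3: queue=[B,G,F,A,E,H,C] q_used=1 → run B
t=4: queue=[G,F,A,E,H,C,B] q_used=0 → run G
t=5: queue=[G,F,A,E,H,C,B,D] q_used=1 → run G
t=6: queue=[F,A,E,H,C,B,D,G] q_used=0 → run F
t=7: queue=[F,A,E,H,C,B,D,G] q_used=1 → run F
t=8: queue=[A,E,H,C,B,D,G,F] q_used=0 → run A
t=9: queue=[E,H,C,B,D,G,F] q_used=0 → run E
t=10: queue=[E,H,C,B,D,G,F] q_used=1 → run E
t=11: queue=[H,C,B,D,G,F,E] q_used=0 → run H
t=12: queue=[H,C,B,D,G,F,E] q_used=1 → run H
t=13: queue=[C,B,D,G,F,E,H] q_used=0 → run C
t=14: queue=[C,B,D,G,F,E,H] q_used=1 → run C
t=15: queue=[B,D,G,F,E,H,C] q_used=0 → run B
t=16: queue=[B,D,G,F,E,H,C] q_used=1 → run B
t=17: queue=[D,G,F,E,H,C,B] q_used=0 → run D
t=18: queue=[D,G,F,E,H,C,B] q_used=1 → run D
t=19: queue=[G,F,E,H,C,B,D] q_used=0 → run G
t=20: queue=[G,F,E,H,C,B,D] q_used=1 → run G
t=21: queue=[F,E,H,C,B,D,G] q_used=0 → run F
t=22: queue=[F,E,H,C,B,D,G] q_used=1 → run F
t=23: queue=[E,H,C,B,D,G,F] q_used=0 → run E
t=24: queue=[E,H,C,B,D,G,F] q_used=1 → run E
t=25: queue=[H,C,B,D,G,F] q_used=0 → run H
t=26: queue=[H,C,B,D,G,F] q_used=1 → run H
t=27: queue=[C,B,D,G,F,H] q_used=0 → run C
t=28: queue=[C,B,D,G,F,H] q_used=1 → run C
t=29: queue=[B,D,G,F,H,C] q_used=0 → run B
t=30: queue=[B,D,G,F,H,C] q_used=1 → run B
t=31: queue=[D,G,F,H,C] q_used=0 → run D
t=32: queue=[D,G,F,H,C] q_used=1 → run D
t=33: queue=[G,F,H,C,D] q_used=0 → run G
t=34: queue=[G,F,H,C,D] q_used=1 → run G
t=35: queue=[F,H,C,D,G] q_used=0 → run F
t=36: queue=[F,H,C,D,G] q_used=1 → run F
t=37: queue=[H,C,D,G,F] q_used=0 → run H
t=38: queue=[H,C,D,G,F] q_used=1 → run H
t=39: queue=[C,D,G,F,H] q_used=0 → run C
t=40: queue=[C,D,G,F,H] q_used=1 → run C
t=41: queue=[D,G,F,H] q_used=0 → run D
t=42: queue=[D,G,F,H] q_used=1 → run D
t=43: queue=[G,F,H,D] q_used=0 → run G
t=44: queue=[F,H,D] q_used=0 → run F
t=45: queue=[H,D] q_used=0 → run H
t=46: queue=[H,D] q_used=1 → run H
t=47: queue=[D] q_used=0 → run D
t=48: (idle)
t=49: (idle)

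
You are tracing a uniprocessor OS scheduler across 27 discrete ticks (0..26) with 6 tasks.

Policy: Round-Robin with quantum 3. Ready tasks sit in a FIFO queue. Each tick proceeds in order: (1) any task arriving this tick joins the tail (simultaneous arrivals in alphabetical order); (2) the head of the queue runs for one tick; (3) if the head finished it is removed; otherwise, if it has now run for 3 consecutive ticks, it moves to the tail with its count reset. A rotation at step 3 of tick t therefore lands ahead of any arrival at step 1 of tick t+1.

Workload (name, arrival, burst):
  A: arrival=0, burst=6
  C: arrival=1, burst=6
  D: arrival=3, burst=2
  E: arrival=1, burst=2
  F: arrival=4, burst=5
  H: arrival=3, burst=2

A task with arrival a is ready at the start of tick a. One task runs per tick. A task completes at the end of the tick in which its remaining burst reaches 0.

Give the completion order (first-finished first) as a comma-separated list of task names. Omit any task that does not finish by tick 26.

completion order = E, A, D, H, C, F

t=0: queue=[A] q_used=0 → run A
t=1: queue=[A,C,E] q_used=1 → run A
t=2: queue=[A,C,E] q_used=2 → run A
t=3: queue=[C,E,A,D,H] q_used=0 → run C
t=4: queue=[C,E,A,D,H,F] q_used=1 → run C
t=5: queue=[C,E,A,D,H,F] q_used=2 → run C
t=6: queue=[E,A,D,H,F,C] q_used=0 → run E
t=7: queue=[E,A,D,H,F,C] q_used=1 → run E
t=8: queue=[A,D,H,F,C] q_used=0 → run A
t=9: queue=[A,D,H,F,C] q_used=1 → run A
t=10: queue=[A,D,H,F,C] q_used=2 → run A
t=11: queue=[D,H,F,C] q_used=0 → run D
t=12: queue=[D,H,F,C] q_used=1 → run D
t=13: queue=[H,F,C] q_used=0 → run H
t=14: queue=[H,F,C] q_used=1 → run H
t=15: queue=[F,C] q_used=0 → run F
t=16: queue=[F,C] q_used=1 → run F
t=17: queue=[F,C] q_used=2 → run F
t=18: queue=[C,F] q_used=0 → run C
t=19: queue=[C,F] q_used=1 → run C
t=20: queue=[C,F] q_used=2 → run C
t=21: queue=[F] q_used=0 → run F
t=22: queue=[F] q_used=1 → run F
t=23: (idle)
t=24: (idle)
t=25: (idle)
t=26: (idle)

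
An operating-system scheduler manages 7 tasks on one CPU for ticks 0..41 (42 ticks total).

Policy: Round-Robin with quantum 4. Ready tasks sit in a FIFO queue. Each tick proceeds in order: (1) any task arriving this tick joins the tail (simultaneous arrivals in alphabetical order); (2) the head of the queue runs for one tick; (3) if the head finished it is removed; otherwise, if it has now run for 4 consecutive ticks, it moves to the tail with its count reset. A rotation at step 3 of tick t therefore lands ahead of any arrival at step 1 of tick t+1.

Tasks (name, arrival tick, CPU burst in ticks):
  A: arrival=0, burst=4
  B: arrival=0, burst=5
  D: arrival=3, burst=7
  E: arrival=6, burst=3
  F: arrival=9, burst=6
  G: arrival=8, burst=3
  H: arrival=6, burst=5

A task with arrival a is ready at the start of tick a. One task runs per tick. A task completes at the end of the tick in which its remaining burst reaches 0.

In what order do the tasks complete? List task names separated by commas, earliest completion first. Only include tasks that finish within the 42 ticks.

t=0: queue=[A,B] q_used=0 → run A
t=1: queue=[A,B] q_used=1 → run A
t=2: queue=[A,B] q_used=2 → run A
t=3: queue=[A,B,D] q_used=3 → run A
t=4: queue=[B,D] q_used=0 → run B
t=5: queue=[B,D] q_used=1 → run B
t=6: queue=[B,D,E,H] q_used=2 → run B
t=7: queue=[B,D,E,H] q_used=3 → run B
t=8: queue=[D,E,H,B,G] q_used=0 → run D
t=9: queue=[D,E,H,B,G,F] q_used=1 → run D
t=10: queue=[D,E,H,B,G,F] q_used=2 → run D
t=11: queue=[D,E,H,B,G,F] q_used=3 → run D
t=12: queue=[E,H,B,G,F,D] q_used=0 → run E
t=13: queue=[E,H,B,G,F,D] q_used=1 → run E
t=14: queue=[E,H,B,G,F,D] q_used=2 → run E
t=15: queue=[H,B,G,F,D] q_used=0 → run H
t=16: queue=[H,B,G,F,D] q_used=1 → run H
t=17: queue=[H,B,G,F,D] q_used=2 → run H
t=18: queue=[H,B,G,F,D] q_used=3 → run H
t=19: queue=[B,G,F,D,H] q_used=0 → run B
t=20: queue=[G,F,D,H] q_used=0 → run G
t=21: queue=[G,F,D,H] q_used=1 → run G
t=22: queue=[G,F,D,H] q_used=2 → run G
t=23: queue=[F,D,H] q_used=0 → run F
t=24: queue=[F,D,H] q_used=1 → run F
t=25: queue=[F,D,H] q_used=2 → run F
t=26: queue=[F,D,H] q_used=3 → run F
t=27: queue=[D,H,F] q_used=0 → run D
t=28: queue=[D,H,F] q_used=1 → run D
t=29: queue=[D,H,F] q_used=2 → run D
t=30: queue=[H,F] q_used=0 → run H
t=31: queue=[F] q_used=0 → run F
t=32: queue=[F] q_used=1 → run F
t=33: (idle)
t=34: (idle)
t=35: (idle)
t=36: (idle)
t=37: (idle)
t=38: (idle)
t=39: (idle)
t=40: (idle)
t=41: (idle)

completion order = A, E, B, G, D, H, F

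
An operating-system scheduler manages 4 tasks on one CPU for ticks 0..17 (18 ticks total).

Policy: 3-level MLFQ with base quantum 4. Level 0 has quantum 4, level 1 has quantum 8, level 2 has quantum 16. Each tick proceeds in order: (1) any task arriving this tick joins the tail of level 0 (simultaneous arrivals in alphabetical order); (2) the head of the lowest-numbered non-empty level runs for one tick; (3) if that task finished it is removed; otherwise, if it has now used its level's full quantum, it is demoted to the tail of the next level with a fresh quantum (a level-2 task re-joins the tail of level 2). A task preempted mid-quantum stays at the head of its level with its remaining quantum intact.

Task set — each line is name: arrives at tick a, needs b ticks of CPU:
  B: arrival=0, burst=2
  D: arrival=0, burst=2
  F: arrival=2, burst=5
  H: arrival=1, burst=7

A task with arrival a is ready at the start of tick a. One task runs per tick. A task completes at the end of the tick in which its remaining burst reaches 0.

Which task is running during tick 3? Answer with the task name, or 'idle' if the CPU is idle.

t=0: L0/L1/L2 = BD/-/- → run B
t=1: L0/L1/L2 = BDH/-/- → run B
t=2: L0/L1/L2 = DHF/-/- → run D
t=3: L0/L1/L2 = DHF/-/- → run D
t=4: L0/L1/L2 = HF/-/- → run H
t=5: L0/L1/L2 = HF/-/- → run H
t=6: L0/L1/L2 = HF/-/- → run H
t=7: L0/L1/L2 = HF/-/- → run H
t=8: L0/L1/L2 = F/H/- → run F
t=9: L0/L1/L2 = F/H/- → run F
t=10: L0/L1/L2 = F/H/- → run F
t=11: L0/L1/L2 = F/H/- → run F
t=12: L0/L1/L2 = -/HF/- → run H
t=13: L0/L1/L2 = -/HF/- → run H
t=14: L0/L1/L2 = -/HF/- → run H
t=15: L0/L1/L2 = -/F/- → run F
t=16: (idle)
t=17: (idle)

running at tick 3 = D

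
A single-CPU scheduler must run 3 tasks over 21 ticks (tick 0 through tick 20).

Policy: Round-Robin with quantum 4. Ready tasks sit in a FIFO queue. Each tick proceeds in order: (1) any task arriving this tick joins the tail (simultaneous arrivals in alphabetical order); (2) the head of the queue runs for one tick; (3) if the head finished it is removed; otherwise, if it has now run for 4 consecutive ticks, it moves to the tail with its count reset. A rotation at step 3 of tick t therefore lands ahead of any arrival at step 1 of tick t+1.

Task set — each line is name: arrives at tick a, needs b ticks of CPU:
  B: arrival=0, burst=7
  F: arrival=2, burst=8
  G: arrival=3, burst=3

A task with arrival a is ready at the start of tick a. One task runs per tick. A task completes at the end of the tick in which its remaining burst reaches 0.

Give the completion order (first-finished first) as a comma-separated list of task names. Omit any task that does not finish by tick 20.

completion order = G, B, F

t=0: queue=[B] q_used=0 → run B
t=1: queue=[B] q_used=1 → run B
t=2: queue=[B,F] q_used=2 → run B
t=3: queue=[B,F,G] q_used=3 → run B
t=4: queue=[F,G,B] q_used=0 → run F
t=5: queue=[F,G,B] q_used=1 → run F
t=6: queue=[F,G,B] q_used=2 → run F
t=7: queue=[F,G,B] q_used=3 → run F
t=8: queue=[G,B,F] q_used=0 → run G
t=9: queue=[G,B,F] q_used=1 → run G
t=10: queue=[G,B,F] q_used=2 → run G
t=11: queue=[B,F] q_used=0 → run B
t=12: queue=[B,F] q_used=1 → run B
t=13: queue=[B,F] q_used=2 → run B
t=14: queue=[F] q_used=0 → run F
t=15: queue=[F] q_used=1 → run F
t=16: queue=[F] q_used=2 → run F
t=17: queue=[F] q_used=3 → run F
t=18: (idle)
t=19: (idle)
t=20: (idle)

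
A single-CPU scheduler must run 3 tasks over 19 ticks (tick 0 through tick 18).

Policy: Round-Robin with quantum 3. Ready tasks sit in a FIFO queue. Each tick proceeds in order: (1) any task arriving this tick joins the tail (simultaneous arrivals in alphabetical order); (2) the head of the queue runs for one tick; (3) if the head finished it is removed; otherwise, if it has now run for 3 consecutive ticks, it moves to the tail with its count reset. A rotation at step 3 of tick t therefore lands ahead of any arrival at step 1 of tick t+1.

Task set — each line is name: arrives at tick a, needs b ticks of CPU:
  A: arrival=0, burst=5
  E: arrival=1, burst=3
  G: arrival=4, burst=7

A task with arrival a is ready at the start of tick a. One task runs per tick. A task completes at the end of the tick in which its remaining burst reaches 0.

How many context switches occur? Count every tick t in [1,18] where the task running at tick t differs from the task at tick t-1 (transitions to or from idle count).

t=0: queue=[A] q_used=0 → run A
t=1: queue=[A,E] q_used=1 → run A
t=2: queue=[A,E] q_used=2 → run A
t=3: queue=[E,A] q_used=0 → run E
t=4: queue=[E,A,G] q_used=1 → run E
t=5: queue=[E,A,G] q_used=2 → run E
t=6: queue=[A,G] q_used=0 → run A
t=7: queue=[A,G] q_used=1 → run A
t=8: queue=[G] q_used=0 → run G
t=9: queue=[G] q_used=1 → run G
t=10: queue=[G] q_used=2 → run G
t=11: queue=[G] q_used=0 → run G
t=12: queue=[G] q_used=1 → run G
t=13: queue=[G] q_used=2 → run G
t=14: queue=[G] q_used=0 → run G
t=15: (idle)
t=16: (idle)
t=17: (idle)
t=18: (idle)

context switches = 4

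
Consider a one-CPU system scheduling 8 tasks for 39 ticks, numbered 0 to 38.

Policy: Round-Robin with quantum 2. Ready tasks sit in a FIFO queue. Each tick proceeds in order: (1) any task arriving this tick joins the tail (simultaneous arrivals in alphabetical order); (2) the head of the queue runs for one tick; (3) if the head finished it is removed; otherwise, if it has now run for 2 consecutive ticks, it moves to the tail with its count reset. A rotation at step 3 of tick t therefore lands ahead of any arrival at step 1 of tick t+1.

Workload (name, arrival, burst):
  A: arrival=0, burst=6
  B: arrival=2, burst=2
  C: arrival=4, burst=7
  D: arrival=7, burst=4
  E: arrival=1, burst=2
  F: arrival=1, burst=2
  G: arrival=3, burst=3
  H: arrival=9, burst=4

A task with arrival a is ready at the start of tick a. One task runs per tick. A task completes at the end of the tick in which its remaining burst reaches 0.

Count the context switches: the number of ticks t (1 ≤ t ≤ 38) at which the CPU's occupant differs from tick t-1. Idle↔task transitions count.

context switches = 15

t=0: queue=[A] q_used=0 → run A
t=1: queue=[A,E,F] q_used=1 → run A
t=2: queue=[E,F,A,B] q_used=0 → run E
t=3: queue=[E,F,A,B,G] q_used=1 → run E
t=4: queue=[F,A,B,G,C] q_used=0 → run F
t=5: queue=[F,A,B,G,C] q_used=1 → run F
t=6: queue=[A,B,G,C] q_used=0 → run A
t=7: queue=[A,B,G,C,D] q_used=1 → run A
t=8: queue=[B,G,C,D,A] q_used=0 → run B
t=9: queue=[B,G,C,D,A,H] q_used=1 → run B
t=10: queue=[G,C,D,A,H] q_used=0 → run G
t=11: queue=[G,C,D,A,H] q_used=1 → run G
t=12: queue=[C,D,A,H,G] q_used=0 → run C
t=13: queue=[C,D,A,H,G] q_used=1 → run C
t=14: queue=[D,A,H,G,C] q_used=0 → run D
t=15: queue=[D,A,H,G,C] q_used=1 → run D
t=16: queue=[A,H,G,C,D] q_used=0 → run A
t=17: queue=[A,H,G,C,D] q_used=1 → run A
t=18: queue=[H,G,C,D] q_used=0 → run H
t=19: queue=[H,G,C,D] q_used=1 → run H
t=20: queue=[G,C,D,H] q_used=0 → run G
t=21: queue=[C,D,H] q_used=0 → run C
t=22: queue=[C,D,H] q_used=1 → run C
t=23: queue=[D,H,C] q_used=0 → run D
t=24: queue=[D,H,C] q_used=1 → run D
t=25: queue=[H,C] q_used=0 → run H
t=26: queue=[H,C] q_used=1 → run H
t=27: queue=[C] q_used=0 → run C
t=28: queue=[C] q_used=1 → run C
t=29: queue=[C] q_used=0 → run C
t=30: (idle)
t=31: (idle)
t=32: (idle)
t=33: (idle)
t=34: (idle)
t=35: (idle)
t=36: (idle)
t=37: (idle)
t=38: (idle)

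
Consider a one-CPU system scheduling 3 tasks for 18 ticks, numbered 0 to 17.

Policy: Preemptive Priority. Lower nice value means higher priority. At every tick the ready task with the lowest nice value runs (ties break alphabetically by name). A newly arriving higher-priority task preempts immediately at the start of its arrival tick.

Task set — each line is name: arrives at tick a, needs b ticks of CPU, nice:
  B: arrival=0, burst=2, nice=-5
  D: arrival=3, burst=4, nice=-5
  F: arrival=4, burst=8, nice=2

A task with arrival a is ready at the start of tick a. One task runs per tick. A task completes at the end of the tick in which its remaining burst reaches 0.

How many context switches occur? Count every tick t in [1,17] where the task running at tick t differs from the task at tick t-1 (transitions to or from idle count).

t=0: ready={B} → run B
t=1: ready={B} → run B
t=2: (idle)
t=3: ready={D} → run D
t=4: ready={D,F} → run D
t=5: ready={D,F} → run D
t=6: ready={D,F} → run D
t=7: ready={F} → run F
t=8: ready={F} → run F
t=9: ready={F} → run F
t=10: ready={F} → run F
t=11: ready={F} → run F
t=12: ready={F} → run F
t=13: ready={F} → run F
t=14: ready={F} → run F
t=15: (idle)
t=16: (idle)
t=17: (idle)

context switches = 4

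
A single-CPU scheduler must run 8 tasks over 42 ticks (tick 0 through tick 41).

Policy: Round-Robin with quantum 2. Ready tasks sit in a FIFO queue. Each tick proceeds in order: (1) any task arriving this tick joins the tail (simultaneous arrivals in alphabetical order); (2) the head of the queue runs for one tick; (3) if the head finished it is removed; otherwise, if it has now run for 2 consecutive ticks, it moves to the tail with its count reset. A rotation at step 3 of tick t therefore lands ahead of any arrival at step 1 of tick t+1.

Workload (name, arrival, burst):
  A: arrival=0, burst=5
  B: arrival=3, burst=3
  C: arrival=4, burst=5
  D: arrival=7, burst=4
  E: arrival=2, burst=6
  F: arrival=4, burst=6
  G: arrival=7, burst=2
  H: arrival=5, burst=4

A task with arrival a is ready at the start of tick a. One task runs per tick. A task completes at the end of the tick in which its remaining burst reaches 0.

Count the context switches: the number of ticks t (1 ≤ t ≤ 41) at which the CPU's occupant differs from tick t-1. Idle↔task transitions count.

t=0: queue=[A] q_used=0 → run A
t=1: queue=[A] q_used=1 → run A
t=2: queue=[A,E] q_used=0 → run A
t=3: queue=[A,E,B] q_used=1 → run A
t=4: queue=[E,B,A,C,F] q_used=0 → run E
t=5: queue=[E,B,A,C,F,H] q_used=1 → run E
t=6: queue=[B,A,C,F,H,E] q_used=0 → run B
t=7: queue=[B,A,C,F,H,E,D,G] q_used=1 → run B
t=8: queue=[A,C,F,H,E,D,G,B] q_used=0 → run A
t=9: queue=[C,F,H,E,D,G,B] q_used=0 → run C
t=10: queue=[C,F,H,E,D,G,B] q_used=1 → run C
t=11: queue=[F,H,E,D,G,B,C] q_used=0 → run F
t=12: queue=[F,H,E,D,G,B,C] q_used=1 → run F
t=13: queue=[H,E,D,G,B,C,F] q_used=0 → run H
t=14: queue=[H,E,D,G,B,C,F] q_used=1 → run H
t=15: queue=[E,D,G,B,C,F,H] q_used=0 → run E
t=16: queue=[E,D,G,B,C,F,H] q_used=1 → run E
t=17: queue=[D,G,B,C,F,H,E] q_used=0 → run D
t=18: queue=[D,G,B,C,F,H,E] q_used=1 → run D
t=19: queue=[G,B,C,F,H,E,D] q_used=0 → run G
t=20: queue=[G,B,C,F,H,E,D] q_used=1 → run G
t=21: queue=[B,C,F,H,E,D] q_used=0 → run B
t=22: queue=[C,F,H,E,D] q_used=0 → run C
t=23: queue=[C,F,H,E,D] q_used=1 → run C
t=24: queue=[F,H,E,D,C] q_used=0 → run F
t=25: queue=[F,H,E,D,C] q_used=1 → run F
t=26: queue=[H,E,D,C,F] q_used=0 → run H
t=27: queue=[H,E,D,C,F] q_used=1 → run H
t=28: queue=[E,D,C,F] q_used=0 → run E
t=29: queue=[E,D,C,F] q_used=1 → run E
t=30: queue=[D,C,F] q_used=0 → run D
t=31: queue=[D,C,F] q_used=1 → run D
t=32: queue=[C,F] q_used=0 → run C
t=33: queue=[F] q_used=0 → run F
t=34: queue=[F] q_used=1 → run F
t=35: (idle)
t=36: (idle)
t=37: (idle)
t=38: (idle)
t=39: (idle)
t=40: (idle)
t=41: (idle)

context switches = 18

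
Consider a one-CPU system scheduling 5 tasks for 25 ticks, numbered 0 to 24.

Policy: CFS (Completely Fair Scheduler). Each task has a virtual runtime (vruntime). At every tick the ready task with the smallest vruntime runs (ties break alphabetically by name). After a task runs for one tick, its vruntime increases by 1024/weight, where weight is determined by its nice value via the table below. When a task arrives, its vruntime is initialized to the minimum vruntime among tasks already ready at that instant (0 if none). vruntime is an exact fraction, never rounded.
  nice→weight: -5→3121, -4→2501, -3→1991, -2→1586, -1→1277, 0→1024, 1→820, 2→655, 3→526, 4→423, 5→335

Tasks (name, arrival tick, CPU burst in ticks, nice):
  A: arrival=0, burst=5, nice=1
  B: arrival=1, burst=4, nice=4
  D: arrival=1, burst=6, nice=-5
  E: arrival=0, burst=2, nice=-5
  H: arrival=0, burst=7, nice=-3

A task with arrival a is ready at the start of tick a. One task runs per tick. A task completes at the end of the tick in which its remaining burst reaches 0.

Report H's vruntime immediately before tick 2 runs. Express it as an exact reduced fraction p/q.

vruntime(H, start of tick 2) = 0/1

t=0: vr[A=0 E=0 H=0] → run A
t=1: vr[A=256/205 B=0 D=0 E=0 H=0] → run B
t=2: vr[A=256/205 B=1024/423 D=0 E=0 H=0] → run D
t=3: vr[A=256/205 B=1024/423 D=1024/3121 E=0 H=0] → run E
t=4: vr[A=256/205 B=1024/423 D=1024/3121 E=1024/3121 H=0] → run H
t=5: vr[A=256/205 B=1024/423 D=1024/3121 E=1024/3121 H=1024/1991] → run D
t=6: vr[A=256/205 B=1024/423 D=2048/3121 E=1024/3121 H=1024/1991] → run E
t=7: vr[A=256/205 B=1024/423 D=2048/3121 H=1024/1991] → run H
t=8: vr[A=256/205 B=1024/423 D=2048/3121 H=2048/1991] → run D
t=9: vr[A=256/205 B=1024/423 D=3072/3121 H=2048/1991] → run D
t=10: vr[A=256/205 B=1024/423 D=4096/3121 H=2048/1991] → run H
t=11: vr[A=256/205 B=1024/423 D=4096/3121 H=3072/1991] → run A
t=12: vr[A=512/205 B=1024/423 D=4096/3121 H=3072/1991] → run D
t=13: vr[A=512/205 B=1024/423 D=5120/3121 H=3072/1991] → run H
t=14: vr[A=512/205 B=1024/423 D=5120/3121 H=4096/1991] → run D
t=15: vr[A=512/205 B=1024/423 H=4096/1991] → run H
t=16: vr[A=512/205 B=1024/423 H=5120/1991] → run B
t=17: vr[A=512/205 B=2048/423 H=5120/1991] → run A
t=18: vr[A=768/205 B=2048/423 H=5120/1991] → run H
t=19: vr[A=768/205 B=2048/423 H=6144/1991] → run H
t=20: vr[A=768/205 B=2048/423] → run A
t=21: vr[A=1024/205 B=2048/423] → run B
t=22: vr[A=1024/205 B=1024/141] → run A
t=23: vr[B=1024/141] → run B
t=24: (idle)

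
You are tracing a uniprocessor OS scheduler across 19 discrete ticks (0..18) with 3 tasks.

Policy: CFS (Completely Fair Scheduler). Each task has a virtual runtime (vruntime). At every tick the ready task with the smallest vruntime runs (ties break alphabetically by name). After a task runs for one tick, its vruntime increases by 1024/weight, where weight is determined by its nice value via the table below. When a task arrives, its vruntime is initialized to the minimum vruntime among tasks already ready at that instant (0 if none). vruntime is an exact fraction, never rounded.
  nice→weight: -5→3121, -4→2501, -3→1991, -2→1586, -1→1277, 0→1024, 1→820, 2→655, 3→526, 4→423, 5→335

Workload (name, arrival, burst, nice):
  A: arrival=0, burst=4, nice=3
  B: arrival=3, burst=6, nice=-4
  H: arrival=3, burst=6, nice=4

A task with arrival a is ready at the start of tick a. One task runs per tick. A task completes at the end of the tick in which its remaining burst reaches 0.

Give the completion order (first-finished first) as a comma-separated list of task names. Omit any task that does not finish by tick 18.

completion order = A, B, H

t=0: vr[A=0] → run A
t=1: vr[A=512/263] → run A
t=2: vr[A=1024/263] → run A
t=3: vr[A=1536/263 B=1536/263 H=1536/263] → run A
t=4: vr[B=1536/263 H=1536/263] → run B
t=5: vr[B=4110848/657763 H=1536/263] → run H
t=6: vr[B=4110848/657763 H=919040/111249] → run B
t=7: vr[B=4380160/657763 H=919040/111249] → run B
t=8: vr[B=4649472/657763 H=919040/111249] → run B
t=9: vr[B=4918784/657763 H=919040/111249] → run B
t=10: vr[B=5188096/657763 H=919040/111249] → run B
t=11: vr[H=919040/111249] → run H
t=12: vr[H=1188352/111249] → run H
t=13: vr[H=485888/37083] → run H
t=14: vr[H=1726976/111249] → run H
t=15: vr[H=1996288/111249] → run H
t=16: (idle)
t=17: (idle)
t=18: (idle)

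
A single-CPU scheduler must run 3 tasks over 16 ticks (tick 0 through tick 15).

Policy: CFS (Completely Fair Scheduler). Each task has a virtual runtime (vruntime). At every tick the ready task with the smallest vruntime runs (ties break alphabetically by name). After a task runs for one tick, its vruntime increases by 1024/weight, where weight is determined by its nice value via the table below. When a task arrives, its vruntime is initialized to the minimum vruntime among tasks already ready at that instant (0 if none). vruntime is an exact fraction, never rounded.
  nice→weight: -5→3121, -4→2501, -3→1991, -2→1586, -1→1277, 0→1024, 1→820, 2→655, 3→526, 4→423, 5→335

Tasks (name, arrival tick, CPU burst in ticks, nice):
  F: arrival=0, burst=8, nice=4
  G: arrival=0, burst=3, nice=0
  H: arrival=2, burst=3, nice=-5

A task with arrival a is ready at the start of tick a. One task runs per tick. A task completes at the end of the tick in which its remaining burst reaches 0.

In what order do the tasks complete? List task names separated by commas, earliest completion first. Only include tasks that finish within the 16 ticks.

t=0: vr[F=0 G=0] → run F
t=1: vr[F=1024/423 G=0] → run G
t=2: vr[F=1024/423 G=1 H=1] → run G
t=3: vr[F=1024/423 G=2 H=1] → run H
t=4: vr[F=1024/423 G=2 H=4145/3121] → run H
t=5: vr[F=1024/423 G=2 H=5169/3121] → run H
t=6: vr[F=1024/423 G=2] → run G
t=7: vr[F=1024/423] → run F
t=8: vr[F=2048/423] → run F
t=9: vr[F=1024/141] → run F
t=10: vr[F=4096/423] → run F
t=11: vr[F=5120/423] → run F
t=12: vr[F=2048/141] → run F
t=13: vr[F=7168/423] → run F
t=14: (idle)
t=15: (idle)

completion order = H, G, F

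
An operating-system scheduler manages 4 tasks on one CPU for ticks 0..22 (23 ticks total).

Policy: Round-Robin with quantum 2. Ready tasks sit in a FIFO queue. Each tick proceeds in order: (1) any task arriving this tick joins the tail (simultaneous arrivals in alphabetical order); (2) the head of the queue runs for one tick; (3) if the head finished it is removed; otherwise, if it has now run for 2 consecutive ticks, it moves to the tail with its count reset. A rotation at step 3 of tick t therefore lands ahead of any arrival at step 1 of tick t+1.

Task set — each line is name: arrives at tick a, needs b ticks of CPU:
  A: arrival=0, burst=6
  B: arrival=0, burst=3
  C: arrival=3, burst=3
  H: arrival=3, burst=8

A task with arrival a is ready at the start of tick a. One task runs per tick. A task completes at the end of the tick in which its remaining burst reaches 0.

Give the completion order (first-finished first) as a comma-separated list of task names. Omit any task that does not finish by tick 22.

completion order = B, A, C, H

t=0: queue=[A,B] q_used=0 → run A
t=1: queue=[A,B] q_used=1 → run A
t=2: queue=[B,A] q_used=0 → run B
t=3: queue=[B,A,C,H] q_used=1 → run B
t=4: queue=[A,C,H,B] q_used=0 → run A
t=5: queue=[A,C,H,B] q_used=1 → run A
t=6: queue=[C,H,B,A] q_used=0 → run C
t=7: queue=[C,H,B,A] q_used=1 → run C
t=8: queue=[H,B,A,C] q_used=0 → run H
t=9: queue=[H,B,A,C] q_used=1 → run H
t=10: queue=[B,A,C,H] q_used=0 → run B
t=11: queue=[A,C,H] q_used=0 → run A
t=12: queue=[A,C,H] q_used=1 → run A
t=13: queue=[C,H] q_used=0 → run C
t=14: queue=[H] q_used=0 → run H
t=15: queue=[H] q_used=1 → run H
t=16: queue=[H] q_used=0 → run H
t=17: queue=[H] q_used=1 → run H
t=18: queue=[H] q_used=0 → run H
t=19: queue=[H] q_used=1 → run H
t=20: (idle)
t=21: (idle)
t=22: (idle)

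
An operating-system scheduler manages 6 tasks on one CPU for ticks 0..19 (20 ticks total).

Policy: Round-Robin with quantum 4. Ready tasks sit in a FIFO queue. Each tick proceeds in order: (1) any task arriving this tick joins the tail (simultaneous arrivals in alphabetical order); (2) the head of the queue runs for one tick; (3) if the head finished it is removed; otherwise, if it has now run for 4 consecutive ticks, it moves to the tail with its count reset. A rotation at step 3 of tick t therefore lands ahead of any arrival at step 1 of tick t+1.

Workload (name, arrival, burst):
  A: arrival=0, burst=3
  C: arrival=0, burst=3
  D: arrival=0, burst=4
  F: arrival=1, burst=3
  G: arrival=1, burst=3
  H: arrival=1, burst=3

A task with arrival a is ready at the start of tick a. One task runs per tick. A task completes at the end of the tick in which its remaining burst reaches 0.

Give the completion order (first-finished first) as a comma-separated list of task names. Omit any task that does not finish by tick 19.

completion order = A, C, D, F, G, H

t=0: queue=[A,C,D] q_used=0 → run A
t=1: queue=[A,C,D,F,G,H] q_used=1 → run A
t=2: queue=[A,C,D,F,G,H] q_used=2 → run A
t=3: queue=[C,D,F,G,H] q_used=0 → run C
t=4: queue=[C,D,F,G,H] q_used=1 → run C
t=5: queue=[C,D,F,G,H] q_used=2 → run C
t=6: queue=[D,F,G,H] q_used=0 → run D
t=7: queue=[D,F,G,H] q_used=1 → run D
t=8: queue=[D,F,G,H] q_used=2 → run D
t=9: queue=[D,F,G,H] q_used=3 → run D
t=10: queue=[F,G,H] q_used=0 → run F
t=11: queue=[F,G,H] q_used=1 → run F
t=12: queue=[F,G,H] q_used=2 → run F
t=13: queue=[G,H] q_used=0 → run G
t=14: queue=[G,H] q_used=1 → run G
t=15: queue=[G,H] q_used=2 → run G
t=16: queue=[H] q_used=0 → run H
t=17: queue=[H] q_used=1 → run H
t=18: queue=[H] q_used=2 → run H
t=19: (idle)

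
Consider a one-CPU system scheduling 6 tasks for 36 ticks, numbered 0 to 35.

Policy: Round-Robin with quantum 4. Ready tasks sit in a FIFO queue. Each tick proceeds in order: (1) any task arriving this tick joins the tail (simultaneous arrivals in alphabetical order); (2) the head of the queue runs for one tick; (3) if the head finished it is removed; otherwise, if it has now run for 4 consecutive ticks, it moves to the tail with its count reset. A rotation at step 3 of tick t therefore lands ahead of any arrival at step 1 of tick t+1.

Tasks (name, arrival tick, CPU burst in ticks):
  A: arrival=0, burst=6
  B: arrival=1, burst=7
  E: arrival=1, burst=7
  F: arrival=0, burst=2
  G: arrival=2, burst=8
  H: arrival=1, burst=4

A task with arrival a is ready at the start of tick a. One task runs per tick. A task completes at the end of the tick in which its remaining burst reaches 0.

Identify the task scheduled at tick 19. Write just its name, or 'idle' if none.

running at tick 19 = G

t=0: queue=[A,F] q_used=0 → run A
t=1: queue=[A,F,B,E,H] q_used=1 → run A
t=2: queue=[A,F,B,E,H,G] q_used=2 → run A
t=3: queue=[A,F,B,E,H,G] q_used=3 → run A
t=4: queue=[F,B,E,H,G,A] q_used=0 → run F
t=5: queue=[F,B,E,H,G,A] q_used=1 → run F
t=6: queue=[B,E,H,G,A] q_used=0 → run B
t=7: queue=[B,E,H,G,A] q_used=1 → run B
t=8: queue=[B,E,H,G,A] q_used=2 → run B
t=9: queue=[B,E,H,G,A] q_used=3 → run B
t=10: queue=[E,H,G,A,B] q_used=0 → run E
t=11: queue=[E,H,G,A,B] q_used=1 → run E
t=12: queue=[E,H,G,A,B] q_used=2 → run E
t=13: queue=[E,H,G,A,B] q_used=3 → run E
t=14: queue=[H,G,A,B,E] q_used=0 → run H
t=15: queue=[H,G,A,B,E] q_used=1 → run H
t=16: queue=[H,G,A,B,E] q_used=2 → run H
t=17: queue=[H,G,A,B,E] q_used=3 → run H
t=18: queue=[G,A,B,E] q_used=0 → run G
t=19: queue=[G,A,B,E] q_used=1 → run G
t=20: queue=[G,A,B,E] q_used=2 → run G
t=21: queue=[G,A,B,E] q_used=3 → run G
t=22: queue=[A,B,E,G] q_used=0 → run A
t=23: queue=[A,B,E,G] q_used=1 → run A
t=24: queue=[B,E,G] q_used=0 → run B
t=25: queue=[B,E,G] q_used=1 → run B
t=26: queue=[B,E,G] q_used=2 → run B
t=27: queue=[E,G] q_used=0 → run E
t=28: queue=[E,G] q_used=1 → run E
t=29: queue=[E,G] q_used=2 → run E
t=30: queue=[G] q_used=0 → run G
t=31: queue=[G] q_used=1 → run G
t=32: queue=[G] q_used=2 → run G
t=33: queue=[G] q_used=3 → run G
t=34: (idle)
t=35: (idle)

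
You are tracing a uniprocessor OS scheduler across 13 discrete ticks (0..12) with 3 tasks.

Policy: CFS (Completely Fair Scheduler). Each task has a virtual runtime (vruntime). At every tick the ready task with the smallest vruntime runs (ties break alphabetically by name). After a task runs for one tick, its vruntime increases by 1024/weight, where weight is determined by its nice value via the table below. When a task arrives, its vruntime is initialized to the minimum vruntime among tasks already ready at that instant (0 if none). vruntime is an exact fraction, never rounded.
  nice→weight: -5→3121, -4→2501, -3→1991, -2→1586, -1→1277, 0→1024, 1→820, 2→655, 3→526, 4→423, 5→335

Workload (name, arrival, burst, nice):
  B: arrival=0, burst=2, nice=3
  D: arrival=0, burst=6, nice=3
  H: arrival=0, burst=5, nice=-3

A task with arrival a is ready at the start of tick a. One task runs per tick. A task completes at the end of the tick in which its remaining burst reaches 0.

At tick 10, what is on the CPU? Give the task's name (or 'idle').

t=0: vr[B=0 D=0 H=0] → run B
t=1: vr[B=512/263 D=0 H=0] → run D
t=2: vr[B=512/263 D=512/263 H=0] → run H
t=3: vr[B=512/263 D=512/263 H=1024/1991] → run H
t=4: vr[B=512/263 D=512/263 H=2048/1991] → run H
t=5: vr[B=512/263 D=512/263 H=3072/1991] → run H
t=6: vr[B=512/263 D=512/263 H=4096/1991] → run B
t=7: vr[D=512/263 H=4096/1991] → run D
t=8: vr[D=1024/263 H=4096/1991] → run H
t=9: vr[D=1024/263] → run D
t=10: vr[D=1536/263] → run D
t=11: vr[D=2048/263] → run D
t=12: vr[D=2560/263] → run D

running at tick 10 = D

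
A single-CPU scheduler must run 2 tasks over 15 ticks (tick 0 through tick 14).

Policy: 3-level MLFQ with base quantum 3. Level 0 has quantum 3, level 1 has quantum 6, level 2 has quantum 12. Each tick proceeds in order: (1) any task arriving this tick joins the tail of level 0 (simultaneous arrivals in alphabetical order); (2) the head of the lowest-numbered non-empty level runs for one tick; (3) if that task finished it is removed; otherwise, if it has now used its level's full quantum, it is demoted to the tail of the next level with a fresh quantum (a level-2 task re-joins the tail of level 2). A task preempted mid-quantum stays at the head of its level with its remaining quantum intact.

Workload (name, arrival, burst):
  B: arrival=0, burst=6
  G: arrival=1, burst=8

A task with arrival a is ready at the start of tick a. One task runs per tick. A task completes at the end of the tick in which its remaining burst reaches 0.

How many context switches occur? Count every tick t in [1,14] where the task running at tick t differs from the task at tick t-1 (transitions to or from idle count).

t=0: L0/L1/L2 = B/-/- → run B
t=1: L0/L1/L2 = BG/-/- → run B
t=2: L0/L1/L2 = BG/-/- → run B
t=3: L0/L1/L2 = G/B/- → run G
t=4: L0/L1/L2 = G/B/- → run G
t=5: L0/L1/L2 = G/B/- → run G
t=6: L0/L1/L2 = -/BG/- → run B
t=7: L0/L1/L2 = -/BG/- → run B
t=8: L0/L1/L2 = -/BG/- → run B
t=9: L0/L1/L2 = -/G/- → run G
t=10: L0/L1/L2 = -/G/- → run G
t=11: L0/L1/L2 = -/G/- → run G
t=12: L0/L1/L2 = -/G/- → run G
t=13: L0/L1/L2 = -/G/- → run G
t=14: (idle)

context switches = 4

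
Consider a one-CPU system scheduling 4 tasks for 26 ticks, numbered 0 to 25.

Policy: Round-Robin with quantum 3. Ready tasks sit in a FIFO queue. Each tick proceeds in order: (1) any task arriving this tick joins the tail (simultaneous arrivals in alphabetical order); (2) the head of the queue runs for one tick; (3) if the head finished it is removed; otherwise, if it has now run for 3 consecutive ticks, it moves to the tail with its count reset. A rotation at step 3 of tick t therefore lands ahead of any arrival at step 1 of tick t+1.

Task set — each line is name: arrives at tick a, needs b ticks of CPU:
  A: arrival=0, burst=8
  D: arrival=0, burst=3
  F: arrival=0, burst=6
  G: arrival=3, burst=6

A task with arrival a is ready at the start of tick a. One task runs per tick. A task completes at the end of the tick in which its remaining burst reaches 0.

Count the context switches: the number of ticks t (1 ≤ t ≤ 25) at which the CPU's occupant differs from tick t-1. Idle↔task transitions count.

t=0: queue=[A,D,F] q_used=0 → run A
t=1: queue=[A,D,F] q_used=1 → run A
t=2: queue=[A,D,F] q_used=2 → run A
t=3: queue=[D,F,A,G] q_used=0 → run D
t=4: queue=[D,F,A,G] q_used=1 → run D
t=5: queue=[D,F,A,G] q_used=2 → run D
t=6: queue=[F,A,G] q_used=0 → run F
t=7: queue=[F,A,G] q_used=1 → run F
t=8: queue=[F,A,G] q_used=2 → run F
t=9: queue=[A,G,F] q_used=0 → run A
t=10: queue=[A,G,F] q_used=1 → run A
t=11: queue=[A,G,F] q_used=2 → run A
t=12: queue=[G,F,A] q_used=0 → run G
t=13: queue=[G,F,A] q_used=1 → run G
t=14: queue=[G,F,A] q_used=2 → run G
t=15: queue=[F,A,G] q_used=0 → run F
t=16: queue=[F,A,G] q_used=1 → run F
t=17: queue=[F,A,G] q_used=2 → run F
t=18: queue=[A,G] q_used=0 → run A
t=19: queue=[A,G] q_used=1 → run A
t=20: queue=[G] q_used=0 → run G
t=21: queue=[G] q_used=1 → run G
t=22: queue=[G] q_used=2 → run G
t=23: (idle)
t=24: (idle)
t=25: (idle)

context switches = 8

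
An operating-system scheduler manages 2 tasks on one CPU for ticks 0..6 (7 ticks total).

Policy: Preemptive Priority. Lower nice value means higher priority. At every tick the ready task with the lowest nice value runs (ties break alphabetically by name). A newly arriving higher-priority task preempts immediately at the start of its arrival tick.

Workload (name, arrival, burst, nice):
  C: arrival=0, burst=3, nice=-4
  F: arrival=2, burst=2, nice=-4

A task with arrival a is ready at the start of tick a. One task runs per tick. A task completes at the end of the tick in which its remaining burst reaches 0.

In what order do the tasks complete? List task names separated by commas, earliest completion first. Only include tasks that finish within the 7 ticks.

t=0: ready={C} → run C
t=1: ready={C} → run C
t=2: ready={C,F} → run C
t=3: ready={F} → run F
t=4: ready={F} → run F
t=5: (idle)
t=6: (idle)

completion order = C, F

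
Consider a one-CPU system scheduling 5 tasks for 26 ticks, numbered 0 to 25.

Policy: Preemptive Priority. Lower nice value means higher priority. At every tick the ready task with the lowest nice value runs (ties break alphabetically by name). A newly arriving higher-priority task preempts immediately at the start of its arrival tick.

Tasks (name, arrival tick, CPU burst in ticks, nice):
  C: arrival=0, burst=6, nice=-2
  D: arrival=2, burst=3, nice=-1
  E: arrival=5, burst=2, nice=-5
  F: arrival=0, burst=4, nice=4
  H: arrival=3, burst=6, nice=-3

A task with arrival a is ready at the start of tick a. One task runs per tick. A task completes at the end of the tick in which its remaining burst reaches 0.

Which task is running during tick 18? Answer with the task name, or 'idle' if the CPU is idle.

running at tick 18 = F

t=0: ready={C,F} → run C
t=1: ready={C,F} → run C
t=2: ready={C,D,F} → run C
t=3: ready={C,D,F,H} → run H
t=4: ready={C,D,F,H} → run H
t=5: ready={C,D,E,F,H} → run E
t=6: ready={C,D,E,F,H} → run E
t=7: ready={C,D,F,H} → run H
t=8: ready={C,D,F,H} → run H
t=9: ready={C,D,F,H} → run H
t=10: ready={C,D,F,H} → run H
t=11: ready={C,D,F} → run C
t=12: ready={C,D,F} → run C
t=13: ready={C,D,F} → run C
t=14: ready={D,F} → run D
t=15: ready={D,F} → run D
t=16: ready={D,F} → run D
t=17: ready={F} → run F
t=18: ready={F} → run F
t=19: ready={F} → run F
t=20: ready={F} → run F
t=21: (idle)
t=22: (idle)
t=23: (idle)
t=24: (idle)
t=25: (idle)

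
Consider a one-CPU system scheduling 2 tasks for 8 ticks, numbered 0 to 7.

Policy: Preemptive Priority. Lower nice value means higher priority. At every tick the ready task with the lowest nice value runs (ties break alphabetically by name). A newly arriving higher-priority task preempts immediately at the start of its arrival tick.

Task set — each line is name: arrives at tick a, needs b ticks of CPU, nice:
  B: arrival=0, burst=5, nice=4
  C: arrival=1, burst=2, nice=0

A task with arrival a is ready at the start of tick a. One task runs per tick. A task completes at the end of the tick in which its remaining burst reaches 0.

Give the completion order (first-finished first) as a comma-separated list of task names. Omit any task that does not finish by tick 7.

completion order = C, B

t=0: ready={B} → run B
t=1: ready={B,C} → run C
t=2: ready={B,C} → run C
t=3: ready={B} → run B
t=4: ready={B} → run B
t=5: ready={B} → run B
t=6: ready={B} → run B
t=7: (idle)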